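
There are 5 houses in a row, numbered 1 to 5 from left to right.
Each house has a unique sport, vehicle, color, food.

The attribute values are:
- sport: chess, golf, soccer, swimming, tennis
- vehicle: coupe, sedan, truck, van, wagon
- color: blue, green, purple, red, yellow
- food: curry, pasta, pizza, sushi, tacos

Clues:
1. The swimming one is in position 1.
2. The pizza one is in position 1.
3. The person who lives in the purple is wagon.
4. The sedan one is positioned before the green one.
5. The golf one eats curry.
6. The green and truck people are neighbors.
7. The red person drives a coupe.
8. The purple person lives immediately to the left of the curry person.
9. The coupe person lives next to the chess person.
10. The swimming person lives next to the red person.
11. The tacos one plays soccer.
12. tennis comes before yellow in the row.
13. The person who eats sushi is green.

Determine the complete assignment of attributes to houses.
Solution:

House | Sport | Vehicle | Color | Food
--------------------------------------
  1   | swimming | wagon | purple | pizza
  2   | golf | coupe | red | curry
  3   | chess | sedan | blue | pasta
  4   | tennis | van | green | sushi
  5   | soccer | truck | yellow | tacos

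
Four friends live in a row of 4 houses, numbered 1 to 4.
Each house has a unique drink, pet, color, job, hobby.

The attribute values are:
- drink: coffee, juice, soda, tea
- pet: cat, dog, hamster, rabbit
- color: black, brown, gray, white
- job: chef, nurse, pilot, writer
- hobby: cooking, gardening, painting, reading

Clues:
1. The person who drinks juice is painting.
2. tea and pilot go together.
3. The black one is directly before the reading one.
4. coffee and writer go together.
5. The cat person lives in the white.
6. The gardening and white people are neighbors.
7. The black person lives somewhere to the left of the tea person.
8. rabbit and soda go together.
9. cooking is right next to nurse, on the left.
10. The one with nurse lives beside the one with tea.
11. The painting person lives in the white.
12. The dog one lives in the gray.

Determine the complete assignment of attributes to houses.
Solution:

House | Drink | Pet | Color | Job | Hobby
-----------------------------------------
  1   | coffee | hamster | black | writer | cooking
  2   | soda | rabbit | brown | nurse | reading
  3   | tea | dog | gray | pilot | gardening
  4   | juice | cat | white | chef | painting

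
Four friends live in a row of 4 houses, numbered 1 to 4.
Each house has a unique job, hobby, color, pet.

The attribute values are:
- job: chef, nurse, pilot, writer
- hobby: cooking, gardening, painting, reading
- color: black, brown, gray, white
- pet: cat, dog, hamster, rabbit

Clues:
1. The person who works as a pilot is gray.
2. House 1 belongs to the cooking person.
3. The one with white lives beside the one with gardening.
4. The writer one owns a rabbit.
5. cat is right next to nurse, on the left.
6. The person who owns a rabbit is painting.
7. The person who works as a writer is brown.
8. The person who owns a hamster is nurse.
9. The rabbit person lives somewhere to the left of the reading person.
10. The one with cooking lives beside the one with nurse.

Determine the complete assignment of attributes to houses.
Solution:

House | Job | Hobby | Color | Pet
---------------------------------
  1   | chef | cooking | white | cat
  2   | nurse | gardening | black | hamster
  3   | writer | painting | brown | rabbit
  4   | pilot | reading | gray | dog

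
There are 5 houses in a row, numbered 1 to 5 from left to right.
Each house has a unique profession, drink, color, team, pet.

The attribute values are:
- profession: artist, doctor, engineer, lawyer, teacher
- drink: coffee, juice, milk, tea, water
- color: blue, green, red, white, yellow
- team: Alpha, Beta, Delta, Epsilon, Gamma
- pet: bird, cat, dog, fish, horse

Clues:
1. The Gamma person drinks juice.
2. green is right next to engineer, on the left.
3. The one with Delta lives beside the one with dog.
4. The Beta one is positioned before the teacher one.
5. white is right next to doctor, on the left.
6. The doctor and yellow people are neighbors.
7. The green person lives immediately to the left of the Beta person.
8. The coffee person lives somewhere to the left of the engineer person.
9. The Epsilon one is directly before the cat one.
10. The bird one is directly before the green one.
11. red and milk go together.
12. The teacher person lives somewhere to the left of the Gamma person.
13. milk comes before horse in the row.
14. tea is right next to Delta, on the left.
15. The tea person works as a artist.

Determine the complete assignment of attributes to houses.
Solution:

House | Profession | Drink | Color | Team | Pet
-----------------------------------------------
  1   | artist | tea | white | Epsilon | bird
  2   | doctor | coffee | green | Delta | cat
  3   | engineer | water | yellow | Beta | dog
  4   | teacher | milk | red | Alpha | fish
  5   | lawyer | juice | blue | Gamma | horse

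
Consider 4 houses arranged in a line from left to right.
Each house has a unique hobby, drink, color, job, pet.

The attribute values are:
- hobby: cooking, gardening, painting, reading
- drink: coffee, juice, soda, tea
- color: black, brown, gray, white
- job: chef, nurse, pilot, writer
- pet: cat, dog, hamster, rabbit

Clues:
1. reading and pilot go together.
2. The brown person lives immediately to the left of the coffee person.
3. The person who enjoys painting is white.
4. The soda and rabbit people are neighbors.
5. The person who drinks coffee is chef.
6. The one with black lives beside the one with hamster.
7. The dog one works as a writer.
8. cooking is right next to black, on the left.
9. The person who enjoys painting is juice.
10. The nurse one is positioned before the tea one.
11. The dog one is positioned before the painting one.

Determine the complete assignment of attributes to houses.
Solution:

House | Hobby | Drink | Color | Job | Pet
-----------------------------------------
  1   | cooking | soda | brown | writer | dog
  2   | gardening | coffee | black | chef | rabbit
  3   | painting | juice | white | nurse | hamster
  4   | reading | tea | gray | pilot | cat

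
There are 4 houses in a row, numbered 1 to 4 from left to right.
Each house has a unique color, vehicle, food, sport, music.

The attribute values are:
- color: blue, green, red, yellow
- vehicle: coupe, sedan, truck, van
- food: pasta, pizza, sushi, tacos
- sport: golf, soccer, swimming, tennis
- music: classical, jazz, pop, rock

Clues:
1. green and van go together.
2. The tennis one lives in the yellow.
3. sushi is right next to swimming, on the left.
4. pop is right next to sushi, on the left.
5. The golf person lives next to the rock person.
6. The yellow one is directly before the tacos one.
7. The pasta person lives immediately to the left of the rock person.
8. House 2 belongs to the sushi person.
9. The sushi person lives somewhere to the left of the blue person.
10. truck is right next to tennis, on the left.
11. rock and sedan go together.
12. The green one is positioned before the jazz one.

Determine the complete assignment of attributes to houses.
Solution:

House | Color | Vehicle | Food | Sport | Music
----------------------------------------------
  1   | red | truck | pasta | golf | pop
  2   | yellow | sedan | sushi | tennis | rock
  3   | green | van | tacos | swimming | classical
  4   | blue | coupe | pizza | soccer | jazz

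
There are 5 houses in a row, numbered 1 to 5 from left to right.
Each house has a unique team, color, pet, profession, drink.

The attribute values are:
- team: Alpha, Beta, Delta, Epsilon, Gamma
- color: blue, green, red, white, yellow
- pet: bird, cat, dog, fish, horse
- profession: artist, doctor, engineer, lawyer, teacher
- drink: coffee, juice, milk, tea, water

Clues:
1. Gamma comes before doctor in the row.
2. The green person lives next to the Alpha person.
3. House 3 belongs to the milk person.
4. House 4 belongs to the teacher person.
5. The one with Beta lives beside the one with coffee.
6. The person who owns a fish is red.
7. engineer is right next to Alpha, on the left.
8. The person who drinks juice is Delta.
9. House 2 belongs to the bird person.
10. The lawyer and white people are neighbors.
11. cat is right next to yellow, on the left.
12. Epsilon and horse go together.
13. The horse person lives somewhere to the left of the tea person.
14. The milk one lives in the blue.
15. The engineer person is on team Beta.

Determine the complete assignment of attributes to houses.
Solution:

House | Team | Color | Pet | Profession | Drink
-----------------------------------------------
  1   | Beta | green | cat | engineer | water
  2   | Alpha | yellow | bird | artist | coffee
  3   | Epsilon | blue | horse | lawyer | milk
  4   | Gamma | white | dog | teacher | tea
  5   | Delta | red | fish | doctor | juice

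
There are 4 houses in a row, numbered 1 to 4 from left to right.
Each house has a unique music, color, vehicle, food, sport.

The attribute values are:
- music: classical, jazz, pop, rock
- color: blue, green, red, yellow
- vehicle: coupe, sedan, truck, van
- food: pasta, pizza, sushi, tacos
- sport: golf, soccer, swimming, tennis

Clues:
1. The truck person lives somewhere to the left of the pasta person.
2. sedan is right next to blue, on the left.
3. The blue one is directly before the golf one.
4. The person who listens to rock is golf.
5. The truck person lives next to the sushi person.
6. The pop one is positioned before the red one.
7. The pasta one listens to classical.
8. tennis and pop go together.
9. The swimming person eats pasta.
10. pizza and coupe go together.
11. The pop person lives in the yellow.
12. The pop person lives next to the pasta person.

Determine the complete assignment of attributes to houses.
Solution:

House | Music | Color | Vehicle | Food | Sport
----------------------------------------------
  1   | jazz | green | truck | tacos | soccer
  2   | pop | yellow | sedan | sushi | tennis
  3   | classical | blue | van | pasta | swimming
  4   | rock | red | coupe | pizza | golf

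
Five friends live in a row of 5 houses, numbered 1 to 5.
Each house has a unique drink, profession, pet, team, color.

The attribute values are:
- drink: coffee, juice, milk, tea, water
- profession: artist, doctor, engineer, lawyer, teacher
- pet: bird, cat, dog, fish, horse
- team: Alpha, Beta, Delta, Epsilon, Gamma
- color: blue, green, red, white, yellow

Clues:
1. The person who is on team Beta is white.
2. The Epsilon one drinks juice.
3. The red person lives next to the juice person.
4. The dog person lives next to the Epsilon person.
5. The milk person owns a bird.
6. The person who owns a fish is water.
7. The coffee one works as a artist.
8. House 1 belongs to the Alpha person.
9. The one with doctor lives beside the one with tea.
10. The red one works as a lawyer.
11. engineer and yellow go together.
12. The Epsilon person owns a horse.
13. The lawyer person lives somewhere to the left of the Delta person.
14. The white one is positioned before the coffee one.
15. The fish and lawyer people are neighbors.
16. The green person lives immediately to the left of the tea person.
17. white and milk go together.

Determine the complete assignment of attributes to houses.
Solution:

House | Drink | Profession | Pet | Team | Color
-----------------------------------------------
  1   | water | doctor | fish | Alpha | green
  2   | tea | lawyer | dog | Gamma | red
  3   | juice | engineer | horse | Epsilon | yellow
  4   | milk | teacher | bird | Beta | white
  5   | coffee | artist | cat | Delta | blue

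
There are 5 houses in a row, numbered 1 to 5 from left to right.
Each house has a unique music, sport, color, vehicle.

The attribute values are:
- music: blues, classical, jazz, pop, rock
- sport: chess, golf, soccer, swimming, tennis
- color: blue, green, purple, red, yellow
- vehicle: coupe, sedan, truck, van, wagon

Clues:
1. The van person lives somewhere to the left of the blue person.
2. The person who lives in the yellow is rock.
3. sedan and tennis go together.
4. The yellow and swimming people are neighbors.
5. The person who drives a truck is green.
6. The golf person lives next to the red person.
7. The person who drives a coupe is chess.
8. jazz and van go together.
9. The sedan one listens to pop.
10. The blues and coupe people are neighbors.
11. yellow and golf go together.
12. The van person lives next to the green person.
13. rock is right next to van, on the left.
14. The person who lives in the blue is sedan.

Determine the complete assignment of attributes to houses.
Solution:

House | Music | Sport | Color | Vehicle
---------------------------------------
  1   | rock | golf | yellow | wagon
  2   | jazz | swimming | red | van
  3   | blues | soccer | green | truck
  4   | classical | chess | purple | coupe
  5   | pop | tennis | blue | sedan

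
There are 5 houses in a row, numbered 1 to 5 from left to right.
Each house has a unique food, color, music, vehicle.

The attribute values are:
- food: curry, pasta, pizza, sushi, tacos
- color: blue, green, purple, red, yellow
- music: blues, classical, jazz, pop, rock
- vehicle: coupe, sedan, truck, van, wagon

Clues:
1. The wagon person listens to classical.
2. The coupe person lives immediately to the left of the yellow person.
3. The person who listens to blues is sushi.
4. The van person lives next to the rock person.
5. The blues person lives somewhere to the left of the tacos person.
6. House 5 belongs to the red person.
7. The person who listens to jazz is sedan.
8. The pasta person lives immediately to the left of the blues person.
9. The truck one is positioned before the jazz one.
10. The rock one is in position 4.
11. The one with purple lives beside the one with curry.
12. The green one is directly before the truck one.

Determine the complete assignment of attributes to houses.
Solution:

House | Food | Color | Music | Vehicle
--------------------------------------
  1   | pizza | blue | pop | coupe
  2   | pasta | yellow | classical | wagon
  3   | sushi | green | blues | van
  4   | tacos | purple | rock | truck
  5   | curry | red | jazz | sedan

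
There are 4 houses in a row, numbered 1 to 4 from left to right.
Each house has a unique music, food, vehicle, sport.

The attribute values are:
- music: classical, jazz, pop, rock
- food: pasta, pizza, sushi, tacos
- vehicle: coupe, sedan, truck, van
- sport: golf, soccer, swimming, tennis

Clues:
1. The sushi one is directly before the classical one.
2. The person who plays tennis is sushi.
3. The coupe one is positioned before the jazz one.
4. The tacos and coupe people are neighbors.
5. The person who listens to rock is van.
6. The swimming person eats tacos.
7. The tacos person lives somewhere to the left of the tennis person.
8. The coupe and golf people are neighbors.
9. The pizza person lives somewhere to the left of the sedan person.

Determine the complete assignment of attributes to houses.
Solution:

House | Music | Food | Vehicle | Sport
--------------------------------------
  1   | rock | tacos | van | swimming
  2   | pop | sushi | coupe | tennis
  3   | classical | pizza | truck | golf
  4   | jazz | pasta | sedan | soccer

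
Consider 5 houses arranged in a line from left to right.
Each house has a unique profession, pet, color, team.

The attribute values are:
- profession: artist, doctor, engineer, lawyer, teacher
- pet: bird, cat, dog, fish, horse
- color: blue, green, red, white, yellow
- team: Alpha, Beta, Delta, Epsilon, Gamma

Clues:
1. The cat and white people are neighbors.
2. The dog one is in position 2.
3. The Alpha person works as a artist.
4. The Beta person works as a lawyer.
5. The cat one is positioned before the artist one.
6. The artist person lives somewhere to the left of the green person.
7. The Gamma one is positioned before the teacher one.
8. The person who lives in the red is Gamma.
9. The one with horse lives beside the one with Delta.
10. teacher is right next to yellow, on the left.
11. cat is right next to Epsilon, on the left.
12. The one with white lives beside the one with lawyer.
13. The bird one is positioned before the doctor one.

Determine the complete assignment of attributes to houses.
Solution:

House | Profession | Pet | Color | Team
---------------------------------------
  1   | engineer | cat | red | Gamma
  2   | teacher | dog | white | Epsilon
  3   | lawyer | bird | yellow | Beta
  4   | artist | horse | blue | Alpha
  5   | doctor | fish | green | Delta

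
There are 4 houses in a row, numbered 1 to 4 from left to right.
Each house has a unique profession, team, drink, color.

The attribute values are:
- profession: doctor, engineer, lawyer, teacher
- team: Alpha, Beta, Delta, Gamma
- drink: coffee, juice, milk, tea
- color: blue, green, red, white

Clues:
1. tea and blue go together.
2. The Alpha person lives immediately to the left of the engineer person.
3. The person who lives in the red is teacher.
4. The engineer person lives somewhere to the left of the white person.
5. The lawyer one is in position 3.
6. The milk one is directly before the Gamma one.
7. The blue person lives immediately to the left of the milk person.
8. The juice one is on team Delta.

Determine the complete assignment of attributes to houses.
Solution:

House | Profession | Team | Drink | Color
-----------------------------------------
  1   | doctor | Alpha | tea | blue
  2   | engineer | Beta | milk | green
  3   | lawyer | Gamma | coffee | white
  4   | teacher | Delta | juice | red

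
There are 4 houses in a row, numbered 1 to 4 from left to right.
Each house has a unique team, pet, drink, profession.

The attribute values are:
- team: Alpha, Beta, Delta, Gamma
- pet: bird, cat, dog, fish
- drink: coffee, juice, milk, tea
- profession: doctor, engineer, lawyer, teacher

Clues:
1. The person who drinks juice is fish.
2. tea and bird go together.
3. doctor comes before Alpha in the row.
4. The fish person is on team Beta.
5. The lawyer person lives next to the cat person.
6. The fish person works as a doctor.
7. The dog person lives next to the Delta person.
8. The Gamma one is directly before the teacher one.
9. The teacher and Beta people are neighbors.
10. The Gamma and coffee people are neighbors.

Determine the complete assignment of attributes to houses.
Solution:

House | Team | Pet | Drink | Profession
---------------------------------------
  1   | Gamma | dog | milk | lawyer
  2   | Delta | cat | coffee | teacher
  3   | Beta | fish | juice | doctor
  4   | Alpha | bird | tea | engineer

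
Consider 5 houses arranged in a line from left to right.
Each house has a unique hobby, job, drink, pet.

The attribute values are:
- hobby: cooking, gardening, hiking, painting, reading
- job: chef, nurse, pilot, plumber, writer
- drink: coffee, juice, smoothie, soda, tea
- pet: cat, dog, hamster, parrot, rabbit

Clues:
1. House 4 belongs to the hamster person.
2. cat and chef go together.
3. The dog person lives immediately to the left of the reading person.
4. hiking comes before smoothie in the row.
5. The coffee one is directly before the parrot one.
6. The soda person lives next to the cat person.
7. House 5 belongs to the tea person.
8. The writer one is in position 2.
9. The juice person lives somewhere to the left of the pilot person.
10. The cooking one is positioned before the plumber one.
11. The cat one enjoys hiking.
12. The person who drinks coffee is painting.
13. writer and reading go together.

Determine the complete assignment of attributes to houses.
Solution:

House | Hobby | Job | Drink | Pet
---------------------------------
  1   | painting | nurse | coffee | dog
  2   | reading | writer | soda | parrot
  3   | hiking | chef | juice | cat
  4   | cooking | pilot | smoothie | hamster
  5   | gardening | plumber | tea | rabbit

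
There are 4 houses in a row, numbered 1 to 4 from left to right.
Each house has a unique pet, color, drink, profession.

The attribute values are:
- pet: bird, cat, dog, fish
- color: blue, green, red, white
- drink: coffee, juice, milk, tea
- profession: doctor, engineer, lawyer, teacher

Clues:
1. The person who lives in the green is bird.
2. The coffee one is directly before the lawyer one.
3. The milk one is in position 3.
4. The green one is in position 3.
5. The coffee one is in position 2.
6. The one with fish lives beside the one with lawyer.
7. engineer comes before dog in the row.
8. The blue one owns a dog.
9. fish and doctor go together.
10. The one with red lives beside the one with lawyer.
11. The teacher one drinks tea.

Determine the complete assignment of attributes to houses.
Solution:

House | Pet | Color | Drink | Profession
----------------------------------------
  1   | cat | white | juice | engineer
  2   | fish | red | coffee | doctor
  3   | bird | green | milk | lawyer
  4   | dog | blue | tea | teacher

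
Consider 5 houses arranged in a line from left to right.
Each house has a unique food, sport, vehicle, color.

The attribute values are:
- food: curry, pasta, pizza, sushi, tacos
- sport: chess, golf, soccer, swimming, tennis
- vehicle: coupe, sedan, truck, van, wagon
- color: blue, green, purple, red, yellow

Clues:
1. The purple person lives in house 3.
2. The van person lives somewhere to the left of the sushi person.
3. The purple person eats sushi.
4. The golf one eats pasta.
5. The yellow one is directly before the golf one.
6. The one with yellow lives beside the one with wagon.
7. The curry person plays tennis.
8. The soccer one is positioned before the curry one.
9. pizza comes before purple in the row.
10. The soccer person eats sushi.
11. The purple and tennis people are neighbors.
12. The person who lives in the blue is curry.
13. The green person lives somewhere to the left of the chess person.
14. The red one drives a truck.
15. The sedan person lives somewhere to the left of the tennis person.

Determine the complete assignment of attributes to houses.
Solution:

House | Food | Sport | Vehicle | Color
--------------------------------------
  1   | pizza | swimming | van | yellow
  2   | pasta | golf | wagon | green
  3   | sushi | soccer | sedan | purple
  4   | curry | tennis | coupe | blue
  5   | tacos | chess | truck | red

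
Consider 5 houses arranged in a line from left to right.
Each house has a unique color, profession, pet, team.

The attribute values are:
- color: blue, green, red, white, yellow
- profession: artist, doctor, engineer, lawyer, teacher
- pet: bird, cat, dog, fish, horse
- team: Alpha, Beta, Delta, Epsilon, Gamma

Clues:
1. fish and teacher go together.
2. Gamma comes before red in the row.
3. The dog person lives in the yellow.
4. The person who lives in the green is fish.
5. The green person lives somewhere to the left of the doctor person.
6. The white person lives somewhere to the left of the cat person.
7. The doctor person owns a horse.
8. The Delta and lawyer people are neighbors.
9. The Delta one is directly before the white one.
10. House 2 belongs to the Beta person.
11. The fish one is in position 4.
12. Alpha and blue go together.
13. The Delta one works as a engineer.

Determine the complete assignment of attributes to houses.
Solution:

House | Color | Profession | Pet | Team
---------------------------------------
  1   | yellow | engineer | dog | Delta
  2   | white | lawyer | bird | Beta
  3   | blue | artist | cat | Alpha
  4   | green | teacher | fish | Gamma
  5   | red | doctor | horse | Epsilon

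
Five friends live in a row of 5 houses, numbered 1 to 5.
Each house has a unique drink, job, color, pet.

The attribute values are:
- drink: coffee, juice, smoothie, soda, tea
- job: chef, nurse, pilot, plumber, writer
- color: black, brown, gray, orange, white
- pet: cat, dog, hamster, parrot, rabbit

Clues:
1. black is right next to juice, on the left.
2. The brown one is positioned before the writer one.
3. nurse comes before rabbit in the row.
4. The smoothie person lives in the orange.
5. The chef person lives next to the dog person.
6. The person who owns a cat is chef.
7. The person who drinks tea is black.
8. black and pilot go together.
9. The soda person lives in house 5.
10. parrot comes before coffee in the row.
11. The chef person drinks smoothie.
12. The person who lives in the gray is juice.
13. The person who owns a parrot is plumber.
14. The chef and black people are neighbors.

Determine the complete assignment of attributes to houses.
Solution:

House | Drink | Job | Color | Pet
---------------------------------
  1   | smoothie | chef | orange | cat
  2   | tea | pilot | black | dog
  3   | juice | plumber | gray | parrot
  4   | coffee | nurse | brown | hamster
  5   | soda | writer | white | rabbit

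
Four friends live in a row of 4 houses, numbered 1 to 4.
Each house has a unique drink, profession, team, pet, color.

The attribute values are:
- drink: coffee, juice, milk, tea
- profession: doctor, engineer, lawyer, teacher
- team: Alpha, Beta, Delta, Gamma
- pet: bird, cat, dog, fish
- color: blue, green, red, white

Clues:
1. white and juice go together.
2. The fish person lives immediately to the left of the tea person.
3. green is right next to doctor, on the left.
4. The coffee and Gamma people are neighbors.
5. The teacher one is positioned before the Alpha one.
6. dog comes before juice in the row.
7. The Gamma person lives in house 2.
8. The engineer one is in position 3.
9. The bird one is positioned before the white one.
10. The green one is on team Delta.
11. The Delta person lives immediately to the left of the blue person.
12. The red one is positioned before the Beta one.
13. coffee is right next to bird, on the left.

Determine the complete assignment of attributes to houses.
Solution:

House | Drink | Profession | Team | Pet | Color
-----------------------------------------------
  1   | coffee | teacher | Delta | fish | green
  2   | tea | doctor | Gamma | bird | blue
  3   | milk | engineer | Alpha | dog | red
  4   | juice | lawyer | Beta | cat | white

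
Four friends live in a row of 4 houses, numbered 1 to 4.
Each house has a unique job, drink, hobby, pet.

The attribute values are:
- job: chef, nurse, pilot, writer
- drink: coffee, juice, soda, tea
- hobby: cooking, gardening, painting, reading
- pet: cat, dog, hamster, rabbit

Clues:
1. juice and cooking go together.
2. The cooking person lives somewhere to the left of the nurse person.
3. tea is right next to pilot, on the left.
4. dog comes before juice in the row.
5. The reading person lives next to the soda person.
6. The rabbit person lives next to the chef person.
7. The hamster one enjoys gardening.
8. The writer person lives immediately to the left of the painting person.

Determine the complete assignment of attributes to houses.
Solution:

House | Job | Drink | Hobby | Pet
---------------------------------
  1   | writer | tea | reading | dog
  2   | pilot | soda | painting | rabbit
  3   | chef | juice | cooking | cat
  4   | nurse | coffee | gardening | hamster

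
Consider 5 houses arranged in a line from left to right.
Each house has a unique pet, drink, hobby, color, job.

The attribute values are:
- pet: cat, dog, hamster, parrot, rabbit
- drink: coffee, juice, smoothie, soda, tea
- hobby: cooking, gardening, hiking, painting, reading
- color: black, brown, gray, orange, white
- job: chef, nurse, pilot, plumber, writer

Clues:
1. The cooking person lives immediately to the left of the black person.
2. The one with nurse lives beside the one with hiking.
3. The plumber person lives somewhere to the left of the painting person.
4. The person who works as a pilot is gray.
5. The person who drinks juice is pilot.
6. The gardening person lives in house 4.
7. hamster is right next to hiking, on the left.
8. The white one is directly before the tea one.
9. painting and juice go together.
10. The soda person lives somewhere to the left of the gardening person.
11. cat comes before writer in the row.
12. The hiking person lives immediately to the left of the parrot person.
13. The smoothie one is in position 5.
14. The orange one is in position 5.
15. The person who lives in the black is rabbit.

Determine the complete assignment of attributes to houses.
Solution:

House | Pet | Drink | Hobby | Color | Job
-----------------------------------------
  1   | hamster | soda | cooking | white | nurse
  2   | rabbit | tea | hiking | black | plumber
  3   | parrot | juice | painting | gray | pilot
  4   | cat | coffee | gardening | brown | chef
  5   | dog | smoothie | reading | orange | writer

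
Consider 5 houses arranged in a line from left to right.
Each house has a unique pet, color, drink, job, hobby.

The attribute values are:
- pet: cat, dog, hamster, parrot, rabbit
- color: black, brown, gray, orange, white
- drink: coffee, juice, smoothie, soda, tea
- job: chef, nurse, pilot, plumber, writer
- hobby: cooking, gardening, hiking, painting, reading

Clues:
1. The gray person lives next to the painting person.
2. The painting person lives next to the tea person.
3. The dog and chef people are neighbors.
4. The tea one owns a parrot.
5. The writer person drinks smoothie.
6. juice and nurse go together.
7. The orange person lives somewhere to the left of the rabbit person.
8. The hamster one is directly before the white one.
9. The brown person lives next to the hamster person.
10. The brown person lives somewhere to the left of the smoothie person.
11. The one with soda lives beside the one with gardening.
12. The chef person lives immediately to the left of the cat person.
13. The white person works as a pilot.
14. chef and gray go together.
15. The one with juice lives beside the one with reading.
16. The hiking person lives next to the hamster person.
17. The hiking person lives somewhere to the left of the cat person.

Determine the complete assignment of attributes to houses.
Solution:

House | Pet | Color | Drink | Job | Hobby
-----------------------------------------
  1   | dog | brown | juice | nurse | hiking
  2   | hamster | gray | coffee | chef | reading
  3   | cat | white | soda | pilot | painting
  4   | parrot | orange | tea | plumber | gardening
  5   | rabbit | black | smoothie | writer | cooking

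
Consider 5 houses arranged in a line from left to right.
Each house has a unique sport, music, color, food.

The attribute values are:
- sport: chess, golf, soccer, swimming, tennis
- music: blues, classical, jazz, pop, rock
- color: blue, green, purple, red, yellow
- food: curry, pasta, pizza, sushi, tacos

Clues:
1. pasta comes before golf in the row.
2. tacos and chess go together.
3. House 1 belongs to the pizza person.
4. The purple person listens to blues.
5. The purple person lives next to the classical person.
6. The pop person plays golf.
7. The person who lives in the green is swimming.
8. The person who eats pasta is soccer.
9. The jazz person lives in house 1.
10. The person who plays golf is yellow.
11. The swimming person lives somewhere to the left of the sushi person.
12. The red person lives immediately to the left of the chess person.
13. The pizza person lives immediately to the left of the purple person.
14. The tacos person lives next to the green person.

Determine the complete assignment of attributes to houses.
Solution:

House | Sport | Music | Color | Food
------------------------------------
  1   | tennis | jazz | red | pizza
  2   | chess | blues | purple | tacos
  3   | swimming | classical | green | curry
  4   | soccer | rock | blue | pasta
  5   | golf | pop | yellow | sushi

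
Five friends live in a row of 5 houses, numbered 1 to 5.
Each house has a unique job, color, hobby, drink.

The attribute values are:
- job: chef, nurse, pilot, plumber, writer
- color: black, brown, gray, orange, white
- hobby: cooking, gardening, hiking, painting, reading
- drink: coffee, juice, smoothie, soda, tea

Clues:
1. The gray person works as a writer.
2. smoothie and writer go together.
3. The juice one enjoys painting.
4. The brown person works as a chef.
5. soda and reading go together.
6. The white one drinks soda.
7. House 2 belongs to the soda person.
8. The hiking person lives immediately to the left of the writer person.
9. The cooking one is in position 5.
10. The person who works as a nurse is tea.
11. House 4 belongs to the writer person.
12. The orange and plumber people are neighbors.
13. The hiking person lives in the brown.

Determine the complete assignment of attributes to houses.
Solution:

House | Job | Color | Hobby | Drink
-----------------------------------
  1   | pilot | orange | painting | juice
  2   | plumber | white | reading | soda
  3   | chef | brown | hiking | coffee
  4   | writer | gray | gardening | smoothie
  5   | nurse | black | cooking | tea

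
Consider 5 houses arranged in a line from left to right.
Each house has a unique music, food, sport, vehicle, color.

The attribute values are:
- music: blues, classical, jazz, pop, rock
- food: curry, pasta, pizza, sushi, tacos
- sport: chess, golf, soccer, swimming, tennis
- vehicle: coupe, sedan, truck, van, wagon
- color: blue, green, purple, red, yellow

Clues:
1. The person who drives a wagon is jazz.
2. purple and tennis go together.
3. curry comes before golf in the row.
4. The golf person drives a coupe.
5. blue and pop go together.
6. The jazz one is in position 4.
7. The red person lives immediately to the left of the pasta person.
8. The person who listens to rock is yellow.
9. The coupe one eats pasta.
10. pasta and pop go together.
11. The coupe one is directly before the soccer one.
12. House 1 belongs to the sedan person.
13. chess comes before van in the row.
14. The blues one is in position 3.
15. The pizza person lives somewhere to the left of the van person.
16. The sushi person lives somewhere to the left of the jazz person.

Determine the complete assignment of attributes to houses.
Solution:

House | Music | Food | Sport | Vehicle | Color
----------------------------------------------
  1   | classical | curry | chess | sedan | red
  2   | pop | pasta | golf | coupe | blue
  3   | blues | sushi | soccer | truck | green
  4   | jazz | pizza | tennis | wagon | purple
  5   | rock | tacos | swimming | van | yellow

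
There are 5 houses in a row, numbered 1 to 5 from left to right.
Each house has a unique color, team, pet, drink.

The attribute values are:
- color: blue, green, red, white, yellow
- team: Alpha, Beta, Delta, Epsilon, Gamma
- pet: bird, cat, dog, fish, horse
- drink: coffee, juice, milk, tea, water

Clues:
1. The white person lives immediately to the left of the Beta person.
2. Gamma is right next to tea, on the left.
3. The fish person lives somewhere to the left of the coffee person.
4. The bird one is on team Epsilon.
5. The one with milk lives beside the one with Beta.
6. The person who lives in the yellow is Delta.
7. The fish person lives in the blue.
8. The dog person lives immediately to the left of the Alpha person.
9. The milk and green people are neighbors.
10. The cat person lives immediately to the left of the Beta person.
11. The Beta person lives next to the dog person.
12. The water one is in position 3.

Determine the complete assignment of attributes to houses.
Solution:

House | Color | Team | Pet | Drink
----------------------------------
  1   | white | Gamma | cat | milk
  2   | green | Beta | horse | tea
  3   | yellow | Delta | dog | water
  4   | blue | Alpha | fish | juice
  5   | red | Epsilon | bird | coffee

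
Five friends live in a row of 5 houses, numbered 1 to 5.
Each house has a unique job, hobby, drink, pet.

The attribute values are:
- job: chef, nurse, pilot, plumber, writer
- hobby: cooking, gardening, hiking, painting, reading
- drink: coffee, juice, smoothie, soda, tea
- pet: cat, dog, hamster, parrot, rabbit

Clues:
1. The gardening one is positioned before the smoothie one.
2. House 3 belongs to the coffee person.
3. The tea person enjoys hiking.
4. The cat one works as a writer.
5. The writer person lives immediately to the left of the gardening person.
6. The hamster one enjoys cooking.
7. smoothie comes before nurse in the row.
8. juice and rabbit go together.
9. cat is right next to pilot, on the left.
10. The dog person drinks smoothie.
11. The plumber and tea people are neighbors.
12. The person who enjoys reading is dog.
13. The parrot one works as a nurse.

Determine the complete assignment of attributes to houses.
Solution:

House | Job | Hobby | Drink | Pet
---------------------------------
  1   | writer | painting | soda | cat
  2   | pilot | gardening | juice | rabbit
  3   | chef | cooking | coffee | hamster
  4   | plumber | reading | smoothie | dog
  5   | nurse | hiking | tea | parrot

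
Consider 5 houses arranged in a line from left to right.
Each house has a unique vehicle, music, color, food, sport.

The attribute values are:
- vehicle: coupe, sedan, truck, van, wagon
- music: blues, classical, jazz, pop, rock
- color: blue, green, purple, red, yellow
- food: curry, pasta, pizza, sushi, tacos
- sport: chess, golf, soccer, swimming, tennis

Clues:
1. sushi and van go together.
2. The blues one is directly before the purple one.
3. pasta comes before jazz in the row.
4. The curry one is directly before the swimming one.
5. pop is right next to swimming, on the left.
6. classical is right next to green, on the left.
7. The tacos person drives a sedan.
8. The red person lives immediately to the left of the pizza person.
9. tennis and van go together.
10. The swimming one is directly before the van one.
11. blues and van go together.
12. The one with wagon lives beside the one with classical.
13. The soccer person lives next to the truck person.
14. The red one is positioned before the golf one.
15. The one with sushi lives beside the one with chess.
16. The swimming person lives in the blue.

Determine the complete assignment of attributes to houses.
Solution:

House | Vehicle | Music | Color | Food | Sport
----------------------------------------------
  1   | wagon | pop | red | curry | soccer
  2   | truck | classical | blue | pizza | swimming
  3   | van | blues | green | sushi | tennis
  4   | coupe | rock | purple | pasta | chess
  5   | sedan | jazz | yellow | tacos | golf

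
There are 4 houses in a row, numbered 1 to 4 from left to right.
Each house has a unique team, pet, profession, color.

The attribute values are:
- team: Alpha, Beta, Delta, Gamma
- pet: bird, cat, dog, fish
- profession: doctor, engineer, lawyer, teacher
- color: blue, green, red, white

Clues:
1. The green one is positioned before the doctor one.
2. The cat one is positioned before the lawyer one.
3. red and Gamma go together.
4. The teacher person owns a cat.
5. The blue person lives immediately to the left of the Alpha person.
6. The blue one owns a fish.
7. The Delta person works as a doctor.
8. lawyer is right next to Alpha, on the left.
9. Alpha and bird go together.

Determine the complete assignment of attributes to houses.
Solution:

House | Team | Pet | Profession | Color
---------------------------------------
  1   | Gamma | cat | teacher | red
  2   | Beta | fish | lawyer | blue
  3   | Alpha | bird | engineer | green
  4   | Delta | dog | doctor | white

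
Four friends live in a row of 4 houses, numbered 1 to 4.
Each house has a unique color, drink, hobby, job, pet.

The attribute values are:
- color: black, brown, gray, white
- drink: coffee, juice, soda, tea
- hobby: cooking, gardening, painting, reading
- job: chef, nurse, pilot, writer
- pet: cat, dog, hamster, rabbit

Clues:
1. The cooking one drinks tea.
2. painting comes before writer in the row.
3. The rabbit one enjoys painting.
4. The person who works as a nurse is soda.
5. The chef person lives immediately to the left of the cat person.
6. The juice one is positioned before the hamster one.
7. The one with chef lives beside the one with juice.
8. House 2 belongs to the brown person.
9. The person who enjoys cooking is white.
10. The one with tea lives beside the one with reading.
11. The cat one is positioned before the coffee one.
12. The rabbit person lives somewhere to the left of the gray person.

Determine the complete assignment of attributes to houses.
Solution:

House | Color | Drink | Hobby | Job | Pet
-----------------------------------------
  1   | white | tea | cooking | chef | dog
  2   | brown | juice | reading | pilot | cat
  3   | black | soda | painting | nurse | rabbit
  4   | gray | coffee | gardening | writer | hamster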